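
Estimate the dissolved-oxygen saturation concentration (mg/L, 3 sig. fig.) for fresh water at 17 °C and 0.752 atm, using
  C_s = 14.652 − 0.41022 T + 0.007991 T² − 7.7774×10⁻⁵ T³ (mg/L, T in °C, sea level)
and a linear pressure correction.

At sea level: C_s = 14.652 − 0.41022×17 + 0.007991×17² − 7.7774×10⁻⁵×17³ = 9.606 mg/L.
Pressure correction: C_s' = 9.606 × 0.752 = 7.223 mg/L.

C_s ≈ 7.22 mg/L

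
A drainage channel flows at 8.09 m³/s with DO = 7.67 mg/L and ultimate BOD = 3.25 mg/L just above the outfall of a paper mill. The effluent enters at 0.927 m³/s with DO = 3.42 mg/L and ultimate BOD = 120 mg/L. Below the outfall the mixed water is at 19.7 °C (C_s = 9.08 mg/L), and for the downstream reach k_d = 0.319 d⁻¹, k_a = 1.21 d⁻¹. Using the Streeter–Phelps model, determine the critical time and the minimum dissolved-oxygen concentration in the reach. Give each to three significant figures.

t_c ≈ 1.03 d; minimum DO ≈ 6.19 mg/L

Mixed DO = (8.09×7.67 + 0.927×3.42)/(8.09+0.927) = 65.22/9.017 = 7.233 mg/L.
Mixed L₀ = (8.09×3.25 + 0.927×120)/(9.017) = 137.5/9.017 = 15.25 mg/L.
Initial deficit D₀ = C_s − DO₀ = 9.08 − 7.233 = 1.847 mg/L.
t_c = (1/0.8910) ln[(1.21/0.319)(1 − 1.847×0.8910/(0.319×15.25))] = 1.122 × ln(2.510) = 1.033 d.
D_c = (0.319/1.21) × 15.25 × e^(−0.319×1.033) = 0.2636 × 15.25 × 0.7193 = 2.892 mg/L.
Minimum DO = 9.08 − 2.892 = 6.188 mg/L.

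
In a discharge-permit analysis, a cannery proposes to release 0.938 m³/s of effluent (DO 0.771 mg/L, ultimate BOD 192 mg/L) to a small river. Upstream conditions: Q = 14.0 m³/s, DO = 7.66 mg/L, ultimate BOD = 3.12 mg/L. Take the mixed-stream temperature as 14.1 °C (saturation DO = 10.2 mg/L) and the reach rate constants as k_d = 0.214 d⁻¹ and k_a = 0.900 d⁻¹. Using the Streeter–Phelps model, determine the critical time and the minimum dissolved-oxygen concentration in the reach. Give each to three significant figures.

t_c ≈ 0.620 d; minimum DO ≈ 7.08 mg/L

Mixed DO = (14.0×7.66 + 0.938×0.771)/(14.0+0.938) = 108.0/14.94 = 7.227 mg/L.
Mixed L₀ = (14.0×3.12 + 0.938×192)/(14.94) = 223.8/14.94 = 14.98 mg/L.
Initial deficit D₀ = C_s − DO₀ = 10.2 − 7.227 = 2.973 mg/L.
t_c = (1/0.6860) ln[(0.900/0.214)(1 − 2.973×0.6860/(0.214×14.98))] = 1.458 × ln(1.530) = 0.6203 d.
D_c = (0.214/0.900) × 14.98 × e^(−0.214×0.6203) = 0.2378 × 14.98 × 0.8757 = 3.119 mg/L.
Minimum DO = 10.2 − 3.119 = 7.081 mg/L.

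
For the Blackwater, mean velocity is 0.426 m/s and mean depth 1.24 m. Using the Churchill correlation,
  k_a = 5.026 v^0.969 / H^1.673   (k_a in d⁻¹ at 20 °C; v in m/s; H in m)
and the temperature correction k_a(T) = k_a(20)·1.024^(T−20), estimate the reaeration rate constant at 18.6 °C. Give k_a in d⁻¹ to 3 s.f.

k_a ≈ 1.48 d⁻¹

k_a(20) = 5.026 × 0.426^0.969 / 1.24^1.673 = 5.026 × 0.4374 / 1.433 = 1.534 d⁻¹.
k_a(18.6) = 1.534 × 1.024^(18.6−20) = 1.534 × 0.9673 = 1.484 d⁻¹.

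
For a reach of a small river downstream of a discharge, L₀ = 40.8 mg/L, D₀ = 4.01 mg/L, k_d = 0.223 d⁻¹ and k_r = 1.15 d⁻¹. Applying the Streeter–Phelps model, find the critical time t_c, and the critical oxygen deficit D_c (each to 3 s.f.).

At the critical point dD/dt = 0, so k_d L₀ e^(−k_d t) = k_r D. Substituting D(t) from the Streeter–Phelps equation and solving for t gives
t_c = ln[(k_r/k_d)(1 − D₀(k_r−k_d)/(k_d L₀))] / (k_r−k_d).
Here k_r−k_d = 0.9270 d⁻¹ and 1 − D₀(k_r−k_d)/(k_d L₀) = 1 − 4.01×0.9270/(0.223×40.8) = 0.5914, so
t_c = ln(5.157 × 0.5914) / 0.9270 = 1.115 / 0.9270 = 1.203 d.
D_c = (k_d/k_r) L₀ e^(−k_d t_c) = (0.223/1.15) × 40.8 × e^(−0.223×1.203) = 0.1939 × 40.8 × 0.7647 = 6.050 mg/L.

t_c ≈ 1.20 d; D_c ≈ 6.05 mg/L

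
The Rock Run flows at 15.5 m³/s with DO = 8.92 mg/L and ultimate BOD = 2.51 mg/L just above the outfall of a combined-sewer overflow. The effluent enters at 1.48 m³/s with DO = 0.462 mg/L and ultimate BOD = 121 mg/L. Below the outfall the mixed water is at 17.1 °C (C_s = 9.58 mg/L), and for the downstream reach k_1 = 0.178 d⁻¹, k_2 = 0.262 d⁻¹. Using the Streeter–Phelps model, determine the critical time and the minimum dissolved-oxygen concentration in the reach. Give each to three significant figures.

t_c ≈ 3.97 d; minimum DO ≈ 5.28 mg/L

Mixed DO = (15.5×8.92 + 1.48×0.462)/(15.5+1.48) = 138.9/16.98 = 8.183 mg/L.
Mixed L₀ = (15.5×2.51 + 1.48×121)/(16.98) = 218.0/16.98 = 12.84 mg/L.
Initial deficit D₀ = C_s − DO₀ = 9.58 − 8.183 = 1.397 mg/L.
t_c = (1/0.08400) ln[(0.262/0.178)(1 − 1.397×0.08400/(0.178×12.84))] = 11.90 × ln(1.396) = 3.974 d.
D_c = (0.178/0.262) × 12.84 × e^(−0.178×3.974) = 0.6794 × 12.84 × 0.4929 = 4.299 mg/L.
Minimum DO = 9.58 − 4.299 = 5.281 mg/L.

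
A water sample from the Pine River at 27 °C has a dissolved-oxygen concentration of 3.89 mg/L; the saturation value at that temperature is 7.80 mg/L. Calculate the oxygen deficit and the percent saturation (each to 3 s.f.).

D ≈ 3.91 mg/L; 49.9 % saturation

D = C_s − C = 7.80 − 3.89 = 3.91 mg/L.
% saturation = 3.89/7.80 × 100 = 49.9 %.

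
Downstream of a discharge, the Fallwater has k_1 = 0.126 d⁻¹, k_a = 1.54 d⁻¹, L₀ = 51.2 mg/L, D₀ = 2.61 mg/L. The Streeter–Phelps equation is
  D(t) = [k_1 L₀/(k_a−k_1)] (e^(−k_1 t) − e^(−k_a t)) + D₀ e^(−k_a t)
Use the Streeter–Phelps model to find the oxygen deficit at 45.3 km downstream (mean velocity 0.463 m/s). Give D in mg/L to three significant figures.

Travel time t = x/v = 45.3 km / (0.463 m/s) = 45300 m / 0.463 m/s = 97840 s = 1.132 d.
k_1 L₀/(k_a−k_1) = 0.126×51.2/(1.54−0.126) = 6.451/1.414 = 4.562 mg/L.
e^(−k_1 t) = e^(−0.126×1.132) = 0.8670; e^(−k_a t) = e^(−1.54×1.132) = 0.1748.
D = 4.562 × (0.8670 − 0.1748) + 2.61 × 0.1748 = 3.158 + 0.4563 = 3.614 mg/L.

D ≈ 3.61 mg/L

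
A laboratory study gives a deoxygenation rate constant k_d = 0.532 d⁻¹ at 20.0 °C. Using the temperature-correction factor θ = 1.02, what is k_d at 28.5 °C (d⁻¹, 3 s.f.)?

k_d ≈ 0.630 d⁻¹

k_d(T₂) = k_d(T₁) · θ^(T₂−T₁) = 0.532 × 1.02^(28.5−20.0)
= 0.532 × 1.02^8.50 = 0.532 × 1.183 = 0.6295 d⁻¹.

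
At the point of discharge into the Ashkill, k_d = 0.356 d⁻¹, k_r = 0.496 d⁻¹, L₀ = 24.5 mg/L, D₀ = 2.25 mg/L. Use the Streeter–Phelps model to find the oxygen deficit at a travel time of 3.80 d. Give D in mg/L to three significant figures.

D ≈ 6.99 mg/L

k_d L₀/(k_r−k_d) = 0.356×24.5/(0.496−0.356) = 8.722/0.1400 = 62.30 mg/L.
e^(−k_d t) = e^(−0.356×3.800) = 0.2585; e^(−k_r t) = e^(−0.496×3.800) = 0.1519.
D = 62.30 × (0.2585 − 0.1519) + 2.25 × 0.1519 = 6.645 + 0.3417 = 6.986 mg/L.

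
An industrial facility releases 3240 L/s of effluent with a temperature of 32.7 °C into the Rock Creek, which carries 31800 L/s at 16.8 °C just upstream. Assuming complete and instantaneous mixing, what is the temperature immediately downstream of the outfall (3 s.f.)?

18.3 °C

Flow-weighted mixing: C = (Q_r C_r + Q_w C_w)/(Q_r + Q_w)
= (31800×16.8 + 3240×32.7)/(31800 + 3240) = 640200/35040 = 18.27 °C.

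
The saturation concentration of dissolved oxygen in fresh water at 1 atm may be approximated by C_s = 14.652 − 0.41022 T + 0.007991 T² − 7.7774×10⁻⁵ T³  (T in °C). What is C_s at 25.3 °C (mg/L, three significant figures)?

C_s ≈ 8.13 mg/L

C_s = 14.652 − 0.41022×25.3 + 0.007991×25.3² − 7.7774×10⁻⁵×25.3³ = 8.129 mg/L.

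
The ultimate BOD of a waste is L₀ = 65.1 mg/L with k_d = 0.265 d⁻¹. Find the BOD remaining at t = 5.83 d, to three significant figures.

L_t = L₀ e^(−k_d t) = 65.1 × e^(−0.265×5.83) = 65.1 × 0.2133 = 13.89 mg/L.

L ≈ 13.9 mg/L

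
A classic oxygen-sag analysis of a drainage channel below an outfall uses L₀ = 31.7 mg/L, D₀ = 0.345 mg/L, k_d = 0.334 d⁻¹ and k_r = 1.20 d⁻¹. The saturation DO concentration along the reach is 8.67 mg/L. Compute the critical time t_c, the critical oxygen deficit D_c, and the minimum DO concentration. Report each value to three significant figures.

With k_r/k_d = 3.593 and 1 − D₀(k_r−k_d)/(k_d L₀) = 0.9718,
t_c = ln(3.593 × 0.9718) / (1.20 − 0.334) = ln(3.491) / 0.8660 = 1.250/0.8660 = 1.444 d.
L(t_c) = L₀ e^(−k_d t_c) = 31.7 × 0.6174 = 19.57 mg/L, and at the critical point k_r D_c = k_d L, so D_c = (0.334/1.20) × 19.57 = 5.448 mg/L.
Minimum DO = C_s − D_c = 8.67 − 5.448 = 3.222 mg/L.

t_c ≈ 1.44 d; D_c ≈ 5.45 mg/L; min DO ≈ 3.22 mg/L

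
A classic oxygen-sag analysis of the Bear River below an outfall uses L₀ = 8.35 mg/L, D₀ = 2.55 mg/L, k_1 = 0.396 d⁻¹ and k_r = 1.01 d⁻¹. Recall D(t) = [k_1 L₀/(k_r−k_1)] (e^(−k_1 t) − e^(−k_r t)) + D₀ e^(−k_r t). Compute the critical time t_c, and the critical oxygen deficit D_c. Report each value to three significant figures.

At the critical point dD/dt = 0, so k_1 L₀ e^(−k_1 t) = k_r D. Substituting D(t) from the Streeter–Phelps equation and solving for t gives
t_c = ln[(k_r/k_1)(1 − D₀(k_r−k_1)/(k_1 L₀))] / (k_r−k_1).
Here k_r−k_1 = 0.6140 d⁻¹ and 1 − D₀(k_r−k_1)/(k_1 L₀) = 1 − 2.55×0.6140/(0.396×8.35) = 0.5265, so
t_c = ln(2.551 × 0.5265) / 0.6140 = 0.2948 / 0.6140 = 0.4801 d.
D_c = (k_1/k_r) L₀ e^(−k_1 t_c) = (0.396/1.01) × 8.35 × e^(−0.396×0.4801) = 0.3921 × 8.35 × 0.8269 = 2.707 mg/L.

t_c ≈ 0.480 d; D_c ≈ 2.71 mg/L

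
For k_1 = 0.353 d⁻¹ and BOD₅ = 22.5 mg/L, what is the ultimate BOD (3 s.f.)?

L₀ ≈ 27.1 mg/L

BOD₅ = L₀(1 − e^(−5k_1)) ⇒ L₀ = BOD₅ / (1 − e^(−5×0.353))
= 22.5 / (1 − 0.1712) = 22.5 / 0.8288 = 27.15 mg/L.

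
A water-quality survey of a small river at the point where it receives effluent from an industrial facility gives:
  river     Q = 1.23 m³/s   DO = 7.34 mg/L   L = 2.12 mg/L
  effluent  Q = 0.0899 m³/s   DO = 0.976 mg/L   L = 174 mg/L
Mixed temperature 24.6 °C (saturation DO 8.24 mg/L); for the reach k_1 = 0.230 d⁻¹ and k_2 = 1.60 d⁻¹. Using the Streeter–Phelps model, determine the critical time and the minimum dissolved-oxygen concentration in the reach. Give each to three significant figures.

Mixed DO = (1.23×7.34 + 0.0899×0.976)/(1.23+0.0899) = 9.116/1.320 = 6.907 mg/L.
Mixed L₀ = (1.23×2.12 + 0.0899×174)/(1.320) = 18.25/1.320 = 13.83 mg/L.
Initial deficit D₀ = C_s − DO₀ = 8.24 − 6.907 = 1.333 mg/L.
t_c = (1/1.370) ln[(1.60/0.230)(1 − 1.333×1.370/(0.230×13.83))] = 0.7299 × ln(2.960) = 0.7922 d.
D_c = (0.230/1.60) × 13.83 × e^(−0.230×0.7922) = 0.1437 × 13.83 × 0.8334 = 1.657 mg/L.
Minimum DO = 8.24 − 1.657 = 6.583 mg/L.

t_c ≈ 0.792 d; minimum DO ≈ 6.58 mg/L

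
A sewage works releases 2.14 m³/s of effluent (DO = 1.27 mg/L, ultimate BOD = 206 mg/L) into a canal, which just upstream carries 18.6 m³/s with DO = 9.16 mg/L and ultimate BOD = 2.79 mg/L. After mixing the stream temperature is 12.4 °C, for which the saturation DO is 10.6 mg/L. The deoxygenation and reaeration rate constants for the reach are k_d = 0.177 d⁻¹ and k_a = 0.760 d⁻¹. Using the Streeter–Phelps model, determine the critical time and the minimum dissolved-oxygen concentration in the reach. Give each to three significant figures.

t_c ≈ 1.86 d; minimum DO ≈ 6.62 mg/L

Mixed DO = (18.6×9.16 + 2.14×1.27)/(18.6+2.14) = 173.1/20.74 = 8.346 mg/L.
Mixed L₀ = (18.6×2.79 + 2.14×206)/(20.74) = 492.7/20.74 = 23.76 mg/L.
Initial deficit D₀ = C_s − DO₀ = 10.6 − 8.346 = 2.254 mg/L.
t_c = (1/0.5830) ln[(0.760/0.177)(1 − 2.254×0.5830/(0.177×23.76))] = 1.715 × ln(2.952) = 1.857 d.
D_c = (0.177/0.760) × 23.76 × e^(−0.177×1.857) = 0.2329 × 23.76 × 0.7199 = 3.983 mg/L.
Minimum DO = 10.6 − 3.983 = 6.617 mg/L.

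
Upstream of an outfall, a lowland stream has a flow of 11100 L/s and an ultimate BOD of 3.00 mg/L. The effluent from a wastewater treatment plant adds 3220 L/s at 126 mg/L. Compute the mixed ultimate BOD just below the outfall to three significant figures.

30.7 mg/L

Flow-weighted mixing: C = (Q_r C_r + Q_w C_w)/(Q_r + Q_w)
= (11100×3.00 + 3220×126)/(11100 + 3220) = 439000/14320 = 30.66 mg/L.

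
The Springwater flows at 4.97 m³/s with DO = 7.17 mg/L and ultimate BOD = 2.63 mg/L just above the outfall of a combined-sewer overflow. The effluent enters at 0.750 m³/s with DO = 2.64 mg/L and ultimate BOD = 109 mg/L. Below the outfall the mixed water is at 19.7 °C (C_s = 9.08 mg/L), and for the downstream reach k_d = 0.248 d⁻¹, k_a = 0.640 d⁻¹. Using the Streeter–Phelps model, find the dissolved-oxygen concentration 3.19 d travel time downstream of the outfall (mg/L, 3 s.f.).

Mixed DO = (4.97×7.17 + 0.750×2.64)/(4.97+0.750) = 37.61/5.720 = 6.576 mg/L.
Mixed L₀ = (4.97×2.63 + 0.750×109)/(5.720) = 94.82/5.720 = 16.58 mg/L.
Initial deficit D₀ = C_s − DO₀ = 9.08 − 6.576 = 2.504 mg/L.
D(3.19) = [0.248×16.58/(0.640−0.248)](e^(−0.248×3.19) − e^(−0.640×3.19)) + 2.504 e^(−0.640×3.19)
= 10.49 × (0.4533 − 0.1298) + 2.504 × 0.1298 = 3.718 mg/L.
DO = 9.08 − 3.718 = 5.362 mg/L.

DO ≈ 5.36 mg/L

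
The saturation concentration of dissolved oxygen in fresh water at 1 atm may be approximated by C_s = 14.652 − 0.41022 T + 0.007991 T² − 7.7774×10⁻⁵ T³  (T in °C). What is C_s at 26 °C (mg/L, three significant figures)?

C_s = 14.652 − 0.41022×26 + 0.007991×26² − 7.7774×10⁻⁵×26³ = 8.021 mg/L.

C_s ≈ 8.02 mg/L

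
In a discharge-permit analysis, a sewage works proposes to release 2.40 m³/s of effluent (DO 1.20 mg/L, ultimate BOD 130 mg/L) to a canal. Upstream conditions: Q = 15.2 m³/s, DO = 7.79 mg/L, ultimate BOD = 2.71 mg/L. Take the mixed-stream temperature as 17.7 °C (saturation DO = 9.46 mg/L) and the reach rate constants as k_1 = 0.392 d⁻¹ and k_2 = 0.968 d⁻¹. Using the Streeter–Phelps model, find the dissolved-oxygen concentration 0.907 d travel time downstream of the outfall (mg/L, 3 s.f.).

Mixed DO = (15.2×7.79 + 2.40×1.20)/(15.2+2.40) = 121.3/17.60 = 6.891 mg/L.
Mixed L₀ = (15.2×2.71 + 2.40×130)/(17.60) = 353.2/17.60 = 20.07 mg/L.
Initial deficit D₀ = C_s − DO₀ = 9.46 − 6.891 = 2.569 mg/L.
D(0.907) = [0.392×20.07/(0.968−0.392)](e^(−0.392×0.907) − e^(−0.968×0.907)) + 2.569 e^(−0.968×0.907)
= 13.66 × (0.7008 − 0.4156) + 2.569 × 0.4156 = 4.962 mg/L.
DO = 9.46 − 4.962 = 4.498 mg/L.

DO ≈ 4.50 mg/L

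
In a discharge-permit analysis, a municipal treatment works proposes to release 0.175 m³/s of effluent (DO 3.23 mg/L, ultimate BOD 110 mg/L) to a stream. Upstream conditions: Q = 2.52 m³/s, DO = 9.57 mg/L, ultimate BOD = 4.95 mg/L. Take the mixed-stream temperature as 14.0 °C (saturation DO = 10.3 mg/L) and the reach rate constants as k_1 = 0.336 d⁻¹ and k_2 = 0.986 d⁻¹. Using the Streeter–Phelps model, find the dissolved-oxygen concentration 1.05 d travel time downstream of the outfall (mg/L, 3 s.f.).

Mixed DO = (2.52×9.57 + 0.175×3.23)/(2.52+0.175) = 24.68/2.695 = 9.158 mg/L.
Mixed L₀ = (2.52×4.95 + 0.175×110)/(2.695) = 31.72/2.695 = 11.77 mg/L.
Initial deficit D₀ = C_s − DO₀ = 10.3 − 9.158 = 1.142 mg/L.
D(1.05) = [0.336×11.77/(0.986−0.336)](e^(−0.336×1.05) − e^(−0.986×1.05)) + 1.142 e^(−0.986×1.05)
= 6.085 × (0.7027 − 0.3551) + 1.142 × 0.3551 = 2.521 mg/L.
DO = 10.3 − 2.521 = 7.779 mg/L.

DO ≈ 7.78 mg/L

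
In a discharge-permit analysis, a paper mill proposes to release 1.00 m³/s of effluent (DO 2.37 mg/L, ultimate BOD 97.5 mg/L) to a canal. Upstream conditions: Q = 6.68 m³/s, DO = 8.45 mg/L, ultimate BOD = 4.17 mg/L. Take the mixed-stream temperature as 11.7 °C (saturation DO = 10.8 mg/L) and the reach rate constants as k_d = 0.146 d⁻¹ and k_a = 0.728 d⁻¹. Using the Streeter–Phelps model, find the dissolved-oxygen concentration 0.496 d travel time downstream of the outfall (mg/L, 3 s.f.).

Mixed DO = (6.68×8.45 + 1.00×2.37)/(6.68+1.00) = 58.82/7.680 = 7.658 mg/L.
Mixed L₀ = (6.68×4.17 + 1.00×97.5)/(7.680) = 125.4/7.680 = 16.32 mg/L.
Initial deficit D₀ = C_s − DO₀ = 10.8 − 7.658 = 3.142 mg/L.
D(0.496) = [0.146×16.32/(0.728−0.146)](e^(−0.146×0.496) − e^(−0.728×0.496)) + 3.142 e^(−0.728×0.496)
= 4.095 × (0.9301 − 0.6969) + 3.142 × 0.6969 = 3.144 mg/L.
DO = 10.8 − 3.144 = 7.656 mg/L.

DO ≈ 7.66 mg/L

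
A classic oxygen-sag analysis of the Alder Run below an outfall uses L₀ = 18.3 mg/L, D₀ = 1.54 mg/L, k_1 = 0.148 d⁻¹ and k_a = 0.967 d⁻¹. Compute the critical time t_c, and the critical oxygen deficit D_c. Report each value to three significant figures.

With k_a/k_1 = 6.534 and 1 − D₀(k_a−k_1)/(k_1 L₀) = 0.5343,
t_c = ln(6.534 × 0.5343) / (0.967 − 0.148) = ln(3.491) / 0.8190 = 1.250/0.8190 = 1.527 d.
L(t_c) = L₀ e^(−k_1 t_c) = 18.3 × 0.7978 = 14.60 mg/L, and at the critical point k_a D_c = k_1 L, so D_c = (0.148/0.967) × 14.60 = 2.234 mg/L.

t_c ≈ 1.53 d; D_c ≈ 2.23 mg/L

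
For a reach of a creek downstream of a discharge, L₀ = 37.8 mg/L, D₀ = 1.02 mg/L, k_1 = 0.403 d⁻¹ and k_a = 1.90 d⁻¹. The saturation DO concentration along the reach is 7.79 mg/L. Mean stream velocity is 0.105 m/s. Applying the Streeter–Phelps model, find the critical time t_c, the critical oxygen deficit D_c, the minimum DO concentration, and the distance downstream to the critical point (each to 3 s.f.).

With k_a/k_1 = 4.715 and 1 − D₀(k_a−k_1)/(k_1 L₀) = 0.8998,
t_c = ln(4.715 × 0.8998) / (1.90 − 0.403) = ln(4.242) / 1.497 = 1.445/1.497 = 0.9653 d.
L(t_c) = L₀ e^(−k_1 t_c) = 37.8 × 0.6777 = 25.62 mg/L, and at the critical point k_a D_c = k_1 L, so D_c = (0.403/1.90) × 25.62 = 5.434 mg/L.
Minimum DO = C_s − D_c = 7.79 − 5.434 = 2.356 mg/L.
x_c = v t_c = 0.105 m/s × 0.9653 d × 86400 s/d = 8757 m ≈ 8.76 km.

t_c ≈ 0.965 d; D_c ≈ 5.43 mg/L; min DO ≈ 2.36 mg/L; x_c ≈ 8.76 km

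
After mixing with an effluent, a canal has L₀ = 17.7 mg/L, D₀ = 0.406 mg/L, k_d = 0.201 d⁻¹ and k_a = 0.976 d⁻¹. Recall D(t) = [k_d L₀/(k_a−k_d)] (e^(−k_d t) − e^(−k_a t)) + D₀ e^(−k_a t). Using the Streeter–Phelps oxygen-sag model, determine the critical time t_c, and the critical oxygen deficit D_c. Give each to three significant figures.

t_c ≈ 1.92 d; D_c ≈ 2.48 mg/L

t_c = [1/(k_a−k_d)] ln[(k_a/k_d)(1 − D₀(k_a−k_d)/(k_d L₀))]
= [1/(0.976−0.201)] ln[(0.976/0.201)(1 − 0.406×0.7750/(0.201×17.7))]
= (1/0.7750) ln[4.856 × 0.9116] = 1.290 × ln(4.426) = 1.290 × 1.488 = 1.919 d.
D_c = (k_d/k_a) L₀ e^(−k_d t_c) = (0.201/0.976) × 17.7 × e^(−0.201×1.919) = 0.2059 × 17.7 × 0.6799 = 2.478 mg/L.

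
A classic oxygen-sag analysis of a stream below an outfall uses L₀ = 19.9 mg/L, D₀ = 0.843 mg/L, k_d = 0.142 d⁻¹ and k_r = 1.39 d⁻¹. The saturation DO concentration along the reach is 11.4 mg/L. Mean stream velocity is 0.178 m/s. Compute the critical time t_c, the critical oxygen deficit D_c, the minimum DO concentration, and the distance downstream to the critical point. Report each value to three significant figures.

t_c ≈ 1.45 d; D_c ≈ 1.65 mg/L; min DO ≈ 9.75 mg/L; x_c ≈ 22.4 km

At the critical point dD/dt = 0, so k_d L₀ e^(−k_d t) = k_r D. Substituting D(t) from the Streeter–Phelps equation and solving for t gives
t_c = ln[(k_r/k_d)(1 − D₀(k_r−k_d)/(k_d L₀))] / (k_r−k_d).
Here k_r−k_d = 1.248 d⁻¹ and 1 − D₀(k_r−k_d)/(k_d L₀) = 1 − 0.843×1.248/(0.142×19.9) = 0.6277, so
t_c = ln(9.789 × 0.6277) / 1.248 = 1.816 / 1.248 = 1.455 d.
D_c = (k_d/k_r) L₀ e^(−k_d t_c) = (0.142/1.39) × 19.9 × e^(−0.142×1.455) = 0.1022 × 19.9 × 0.8134 = 1.654 mg/L.
Minimum DO = C_s − D_c = 11.4 − 1.654 = 9.746 mg/L.
x_c = v t_c = 0.178 m/s × 1.455 d × 86400 s/d = 22370 m ≈ 22.4 km.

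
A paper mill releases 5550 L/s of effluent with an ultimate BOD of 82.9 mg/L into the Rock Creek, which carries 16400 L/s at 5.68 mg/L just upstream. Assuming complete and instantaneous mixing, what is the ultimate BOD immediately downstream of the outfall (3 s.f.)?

Flow-weighted mixing: C = (Q_r C_r + Q_w C_w)/(Q_r + Q_w)
= (16400×5.68 + 5550×82.9)/(16400 + 5550) = 553200/21950 = 25.20 mg/L.

25.2 mg/L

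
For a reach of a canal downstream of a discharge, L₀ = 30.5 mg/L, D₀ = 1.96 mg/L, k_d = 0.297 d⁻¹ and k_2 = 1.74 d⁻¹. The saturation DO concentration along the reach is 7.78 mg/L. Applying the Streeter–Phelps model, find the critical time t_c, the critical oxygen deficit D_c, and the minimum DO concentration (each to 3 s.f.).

t_c = [1/(k_2−k_d)] ln[(k_2/k_d)(1 − D₀(k_2−k_d)/(k_d L₀))]
= [1/(1.74−0.297)] ln[(1.74/0.297)(1 − 1.96×1.443/(0.297×30.5))]
= (1/1.443) ln[5.859 × 0.6878] = 0.6930 × ln(4.029) = 0.6930 × 1.394 = 0.9658 d.
D_c = (k_d/k_2) L₀ e^(−k_d t_c) = (0.297/1.74) × 30.5 × e^(−0.297×0.9658) = 0.1707 × 30.5 × 0.7506 = 3.908 mg/L.
Minimum DO = C_s − D_c = 7.78 − 3.908 = 3.872 mg/L.

t_c ≈ 0.966 d; D_c ≈ 3.91 mg/L; min DO ≈ 3.87 mg/L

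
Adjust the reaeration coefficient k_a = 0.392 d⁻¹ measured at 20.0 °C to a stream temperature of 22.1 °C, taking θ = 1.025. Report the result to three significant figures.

k_a(T₂) = k_a(T₁) · θ^(T₂−T₁) = 0.392 × 1.025^(22.1−20.0)
= 0.392 × 1.025^2.10 = 0.392 × 1.053 = 0.4129 d⁻¹.

k_a ≈ 0.413 d⁻¹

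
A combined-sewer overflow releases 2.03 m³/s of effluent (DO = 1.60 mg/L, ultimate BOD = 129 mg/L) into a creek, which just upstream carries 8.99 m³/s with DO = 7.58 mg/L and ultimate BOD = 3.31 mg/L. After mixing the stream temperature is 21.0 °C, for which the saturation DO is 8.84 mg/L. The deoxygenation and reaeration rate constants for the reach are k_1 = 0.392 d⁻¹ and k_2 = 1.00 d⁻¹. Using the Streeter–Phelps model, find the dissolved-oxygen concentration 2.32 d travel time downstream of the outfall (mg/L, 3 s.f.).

DO ≈ 3.41 mg/L

Mixed DO = (8.99×7.58 + 2.03×1.60)/(8.99+2.03) = 71.39/11.02 = 6.478 mg/L.
Mixed L₀ = (8.99×3.31 + 2.03×129)/(11.02) = 291.6/11.02 = 26.46 mg/L.
Initial deficit D₀ = C_s − DO₀ = 8.84 − 6.478 = 2.362 mg/L.
D(2.32) = [0.392×26.46/(1.00−0.392)](e^(−0.392×2.32) − e^(−1.00×2.32)) + 2.362 e^(−1.00×2.32)
= 17.06 × (0.4027 − 0.09827) + 2.362 × 0.09827 = 5.427 mg/L.
DO = 8.84 − 5.427 = 3.413 mg/L.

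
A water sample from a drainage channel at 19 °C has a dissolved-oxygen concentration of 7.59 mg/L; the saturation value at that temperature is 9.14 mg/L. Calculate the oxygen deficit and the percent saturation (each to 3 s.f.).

D ≈ 1.55 mg/L; 83.0 % saturation

D = C_s − C = 9.14 − 7.59 = 1.55 mg/L.
% saturation = 7.59/9.14 × 100 = 83.0 %.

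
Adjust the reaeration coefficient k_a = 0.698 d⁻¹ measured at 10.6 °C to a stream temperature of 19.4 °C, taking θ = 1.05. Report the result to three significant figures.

k_a ≈ 1.07 d⁻¹

k_a(T₂) = k_a(T₁) · θ^(T₂−T₁) = 0.698 × 1.05^(19.4−10.6)
= 0.698 × 1.05^8.80 = 0.698 × 1.536 = 1.072 d⁻¹.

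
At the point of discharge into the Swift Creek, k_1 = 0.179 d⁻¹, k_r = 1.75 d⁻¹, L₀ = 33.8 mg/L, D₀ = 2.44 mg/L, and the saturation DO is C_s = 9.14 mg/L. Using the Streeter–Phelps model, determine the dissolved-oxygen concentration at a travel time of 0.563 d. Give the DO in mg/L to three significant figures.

k_1 L₀/(k_r−k_1) = 0.179×33.8/(1.75−0.179) = 6.050/1.571 = 3.851 mg/L.
e^(−k_1 t) = e^(−0.179×0.5630) = 0.9041; e^(−k_r t) = e^(−1.75×0.5630) = 0.3733.
D = 3.851 × (0.9041 − 0.3733) + 2.44 × 0.3733 = 2.044 + 0.9110 = 2.955 mg/L.
DO = C_s − D = 9.14 − 2.955 = 6.185 mg/L.

DO ≈ 6.18 mg/L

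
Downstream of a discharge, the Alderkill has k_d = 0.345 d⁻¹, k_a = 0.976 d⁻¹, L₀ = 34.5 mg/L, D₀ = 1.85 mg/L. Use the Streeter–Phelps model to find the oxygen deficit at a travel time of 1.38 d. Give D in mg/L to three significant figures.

k_d L₀/(k_a−k_d) = 0.345×34.5/(0.976−0.345) = 11.90/0.6310 = 18.86 mg/L.
e^(−k_d t) = e^(−0.345×1.380) = 0.6212; e^(−k_a t) = e^(−0.976×1.380) = 0.2601.
D = 18.86 × (0.6212 − 0.2601) + 1.85 × 0.2601 = 6.812 + 0.4811 = 7.293 mg/L.

D ≈ 7.29 mg/L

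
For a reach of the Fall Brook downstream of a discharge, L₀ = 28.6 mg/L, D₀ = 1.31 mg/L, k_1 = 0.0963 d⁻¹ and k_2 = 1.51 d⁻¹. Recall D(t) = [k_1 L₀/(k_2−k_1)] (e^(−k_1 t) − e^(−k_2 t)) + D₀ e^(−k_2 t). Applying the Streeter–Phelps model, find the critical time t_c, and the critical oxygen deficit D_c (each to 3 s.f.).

At the critical point dD/dt = 0, so k_1 L₀ e^(−k_1 t) = k_2 D. Substituting D(t) from the Streeter–Phelps equation and solving for t gives
t_c = ln[(k_2/k_1)(1 − D₀(k_2−k_1)/(k_1 L₀))] / (k_2−k_1).
Here k_2−k_1 = 1.414 d⁻¹ and 1 − D₀(k_2−k_1)/(k_1 L₀) = 1 − 1.31×1.414/(0.0963×28.6) = 0.3276, so
t_c = ln(15.68 × 0.3276) / 1.414 = 1.636 / 1.414 = 1.158 d.
D_c = (k_1/k_2) L₀ e^(−k_1 t_c) = (0.0963/1.51) × 28.6 × e^(−0.0963×1.158) = 0.06377 × 28.6 × 0.8945 = 1.632 mg/L.

t_c ≈ 1.16 d; D_c ≈ 1.63 mg/L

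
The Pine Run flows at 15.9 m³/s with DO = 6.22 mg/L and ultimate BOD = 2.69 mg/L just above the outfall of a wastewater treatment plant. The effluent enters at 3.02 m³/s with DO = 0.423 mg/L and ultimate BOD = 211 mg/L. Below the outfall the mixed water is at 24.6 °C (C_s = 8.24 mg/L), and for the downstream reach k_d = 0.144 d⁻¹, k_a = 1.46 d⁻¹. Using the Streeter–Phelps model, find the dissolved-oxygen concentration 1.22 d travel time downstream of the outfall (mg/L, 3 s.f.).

DO ≈ 5.11 mg/L

Mixed DO = (15.9×6.22 + 3.02×0.423)/(15.9+3.02) = 100.2/18.92 = 5.295 mg/L.
Mixed L₀ = (15.9×2.69 + 3.02×211)/(18.92) = 680.0/18.92 = 35.94 mg/L.
Initial deficit D₀ = C_s − DO₀ = 8.24 − 5.295 = 2.945 mg/L.
D(1.22) = [0.144×35.94/(1.46−0.144)](e^(−0.144×1.22) − e^(−1.46×1.22)) + 2.945 e^(−1.46×1.22)
= 3.933 × (0.8389 − 0.1684) + 2.945 × 0.1684 = 3.133 mg/L.
DO = 8.24 − 3.133 = 5.107 mg/L.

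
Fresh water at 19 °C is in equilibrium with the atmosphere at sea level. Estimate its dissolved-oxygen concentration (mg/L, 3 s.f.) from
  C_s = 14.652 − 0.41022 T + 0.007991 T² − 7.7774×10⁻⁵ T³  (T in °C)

C_s = 14.652 − 0.41022×19 + 0.007991×19² − 7.7774×10⁻⁵×19³ = 9.209 mg/L.

C_s ≈ 9.21 mg/L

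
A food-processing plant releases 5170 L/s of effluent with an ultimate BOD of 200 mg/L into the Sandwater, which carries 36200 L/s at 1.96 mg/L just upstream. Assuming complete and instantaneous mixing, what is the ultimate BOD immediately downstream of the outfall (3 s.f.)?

Flow-weighted mixing: C = (Q_r C_r + Q_w C_w)/(Q_r + Q_w)
= (36200×1.96 + 5170×200)/(36200 + 5170) = 1.105×10^6/41370 = 26.71 mg/L.

26.7 mg/L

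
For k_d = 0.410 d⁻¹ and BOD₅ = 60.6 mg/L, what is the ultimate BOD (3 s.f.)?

BOD₅ = L₀(1 − e^(−5k_d)) ⇒ L₀ = BOD₅ / (1 − e^(−5×0.410))
= 60.6 / (1 − 0.1287) = 60.6 / 0.8713 = 69.55 mg/L.

L₀ ≈ 69.6 mg/L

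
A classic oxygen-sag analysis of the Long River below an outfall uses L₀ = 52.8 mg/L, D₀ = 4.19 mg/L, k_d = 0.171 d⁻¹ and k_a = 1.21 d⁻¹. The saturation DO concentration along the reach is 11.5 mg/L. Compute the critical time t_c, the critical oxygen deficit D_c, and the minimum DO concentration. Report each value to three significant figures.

With k_a/k_d = 7.076 and 1 − D₀(k_a−k_d)/(k_d L₀) = 0.5178,
t_c = ln(7.076 × 0.5178) / (1.21 − 0.171) = ln(3.664) / 1.039 = 1.299/1.039 = 1.250 d.
L(t_c) = L₀ e^(−k_d t_c) = 52.8 × 0.8076 = 42.64 mg/L, and at the critical point k_a D_c = k_d L, so D_c = (0.171/1.21) × 42.64 = 6.026 mg/L.
Minimum DO = C_s − D_c = 11.5 − 6.026 = 5.474 mg/L.

t_c ≈ 1.25 d; D_c ≈ 6.03 mg/L; min DO ≈ 5.47 mg/L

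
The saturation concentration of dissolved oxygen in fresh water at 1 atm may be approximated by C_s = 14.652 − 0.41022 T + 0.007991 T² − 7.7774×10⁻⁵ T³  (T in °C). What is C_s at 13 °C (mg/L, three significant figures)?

C_s ≈ 10.5 mg/L

C_s = 14.652 − 0.41022×13 + 0.007991×13² − 7.7774×10⁻⁵×13³ = 10.50 mg/L.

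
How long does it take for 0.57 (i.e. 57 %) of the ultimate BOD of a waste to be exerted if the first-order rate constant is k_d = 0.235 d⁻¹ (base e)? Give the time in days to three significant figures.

t ≈ 3.59 d

y/L₀ = 1 − e^(−k_d t) = 0.57 ⇒ e^(−k_d t) = 0.430
t = −ln(0.430) / 0.235 = 0.8440 / 0.235 = 3.591 d.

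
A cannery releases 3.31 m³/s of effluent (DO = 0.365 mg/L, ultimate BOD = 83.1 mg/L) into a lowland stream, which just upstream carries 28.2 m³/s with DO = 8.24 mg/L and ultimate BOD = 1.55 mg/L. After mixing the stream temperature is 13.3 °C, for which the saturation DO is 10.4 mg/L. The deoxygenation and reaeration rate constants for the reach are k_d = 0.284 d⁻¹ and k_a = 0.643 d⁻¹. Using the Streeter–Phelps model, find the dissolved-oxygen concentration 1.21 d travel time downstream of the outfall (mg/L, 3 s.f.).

Mixed DO = (28.2×8.24 + 3.31×0.365)/(28.2+3.31) = 233.6/31.51 = 7.413 mg/L.
Mixed L₀ = (28.2×1.55 + 3.31×83.1)/(31.51) = 318.8/31.51 = 10.12 mg/L.
Initial deficit D₀ = C_s − DO₀ = 10.4 − 7.413 = 2.987 mg/L.
D(1.21) = [0.284×10.12/(0.643−0.284)](e^(−0.284×1.21) − e^(−0.643×1.21)) + 2.987 e^(−0.643×1.21)
= 8.003 × (0.7092 − 0.4593) + 2.987 × 0.4593 = 3.372 mg/L.
DO = 10.4 − 3.372 = 7.028 mg/L.

DO ≈ 7.03 mg/L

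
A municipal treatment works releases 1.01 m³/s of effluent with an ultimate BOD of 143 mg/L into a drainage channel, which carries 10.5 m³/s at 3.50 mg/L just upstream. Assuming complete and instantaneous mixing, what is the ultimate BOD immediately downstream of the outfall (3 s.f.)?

Flow-weighted mixing: C = (Q_r C_r + Q_w C_w)/(Q_r + Q_w)
= (10.5×3.50 + 1.01×143)/(10.5 + 1.01) = 181.2/11.51 = 15.74 mg/L.

15.7 mg/L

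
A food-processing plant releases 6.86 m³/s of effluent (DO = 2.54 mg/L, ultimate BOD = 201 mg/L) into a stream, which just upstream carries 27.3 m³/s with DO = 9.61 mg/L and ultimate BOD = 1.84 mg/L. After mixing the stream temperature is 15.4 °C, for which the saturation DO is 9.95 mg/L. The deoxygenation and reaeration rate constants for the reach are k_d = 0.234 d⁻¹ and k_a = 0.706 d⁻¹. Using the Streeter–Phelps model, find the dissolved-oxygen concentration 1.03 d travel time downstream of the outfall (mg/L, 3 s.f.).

Mixed DO = (27.3×9.61 + 6.86×2.54)/(27.3+6.86) = 279.8/34.16 = 8.190 mg/L.
Mixed L₀ = (27.3×1.84 + 6.86×201)/(34.16) = 1429/34.16 = 41.84 mg/L.
Initial deficit D₀ = C_s − DO₀ = 9.95 − 8.190 = 1.760 mg/L.
D(1.03) = [0.234×41.84/(0.706−0.234)](e^(−0.234×1.03) − e^(−0.706×1.03)) + 1.760 e^(−0.706×1.03)
= 20.74 × (0.7858 − 0.4833) + 1.760 × 0.4833 = 7.126 mg/L.
DO = 9.95 − 7.126 = 2.824 mg/L.

DO ≈ 2.82 mg/L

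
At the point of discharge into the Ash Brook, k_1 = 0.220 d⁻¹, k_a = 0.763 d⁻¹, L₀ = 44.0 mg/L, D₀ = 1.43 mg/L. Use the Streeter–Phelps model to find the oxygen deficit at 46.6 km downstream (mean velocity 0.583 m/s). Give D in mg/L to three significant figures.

Travel time t = x/v = 46.6 km / (0.583 m/s) = 46600 m / 0.583 m/s = 79930 s = 0.9251 d.
k_1 L₀/(k_a−k_1) = 0.220×44.0/(0.763−0.220) = 9.680/0.5430 = 17.83 mg/L.
e^(−k_1 t) = e^(−0.220×0.9251) = 0.8158; e^(−k_a t) = e^(−0.763×0.9251) = 0.4937.
D = 17.83 × (0.8158 − 0.4937) + 1.43 × 0.4937 = 5.743 + 0.7060 = 6.449 mg/L.

D ≈ 6.45 mg/L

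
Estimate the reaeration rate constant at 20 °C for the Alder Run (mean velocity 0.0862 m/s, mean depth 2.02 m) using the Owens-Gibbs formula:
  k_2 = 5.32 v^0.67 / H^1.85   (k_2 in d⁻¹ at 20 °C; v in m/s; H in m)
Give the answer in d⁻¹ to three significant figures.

k_2 = 5.32 × 0.0862^0.67 / 2.02^1.85 = 5.32 × 0.1935 / 3.672 = 0.2804 d⁻¹.

k_2 ≈ 0.280 d⁻¹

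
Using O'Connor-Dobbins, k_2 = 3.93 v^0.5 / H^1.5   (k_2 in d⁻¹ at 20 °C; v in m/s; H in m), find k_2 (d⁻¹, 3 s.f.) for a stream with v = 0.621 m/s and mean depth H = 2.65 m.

k_2 ≈ 0.718 d⁻¹

k_2 = 3.93 × 0.621^0.5 / 2.65^1.5 = 3.93 × 0.7880 / 4.314 = 0.7179 d⁻¹.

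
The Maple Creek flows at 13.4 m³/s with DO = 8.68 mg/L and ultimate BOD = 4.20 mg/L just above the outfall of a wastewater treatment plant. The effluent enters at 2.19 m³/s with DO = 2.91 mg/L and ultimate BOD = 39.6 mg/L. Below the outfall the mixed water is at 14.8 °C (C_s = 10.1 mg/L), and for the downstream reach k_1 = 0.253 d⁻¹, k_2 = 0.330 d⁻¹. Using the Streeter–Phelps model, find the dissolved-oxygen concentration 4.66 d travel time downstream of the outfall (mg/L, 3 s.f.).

DO ≈ 6.83 mg/L

Mixed DO = (13.4×8.68 + 2.19×2.91)/(13.4+2.19) = 122.7/15.59 = 7.869 mg/L.
Mixed L₀ = (13.4×4.20 + 2.19×39.6)/(15.59) = 143.0/15.59 = 9.173 mg/L.
Initial deficit D₀ = C_s − DO₀ = 10.1 − 7.869 = 2.231 mg/L.
D(4.66) = [0.253×9.173/(0.330−0.253)](e^(−0.253×4.66) − e^(−0.330×4.66)) + 2.231 e^(−0.330×4.66)
= 30.14 × (0.3076 − 0.2149) + 2.231 × 0.2149 = 3.274 mg/L.
DO = 10.1 − 3.274 = 6.826 mg/L.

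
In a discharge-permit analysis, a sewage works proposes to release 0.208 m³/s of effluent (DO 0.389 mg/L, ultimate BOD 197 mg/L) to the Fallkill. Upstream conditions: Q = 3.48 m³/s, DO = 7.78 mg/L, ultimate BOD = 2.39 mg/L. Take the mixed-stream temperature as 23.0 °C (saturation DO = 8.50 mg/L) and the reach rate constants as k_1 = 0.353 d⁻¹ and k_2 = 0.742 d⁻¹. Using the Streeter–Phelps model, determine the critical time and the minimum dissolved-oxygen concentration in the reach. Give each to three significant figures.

Mixed DO = (3.48×7.78 + 0.208×0.389)/(3.48+0.208) = 27.16/3.688 = 7.363 mg/L.
Mixed L₀ = (3.48×2.39 + 0.208×197)/(3.688) = 49.29/3.688 = 13.37 mg/L.
Initial deficit D₀ = C_s − DO₀ = 8.50 − 7.363 = 1.137 mg/L.
t_c = (1/0.3890) ln[(0.742/0.353)(1 − 1.137×0.3890/(0.353×13.37))] = 2.571 × ln(1.905) = 1.657 d.
D_c = (0.353/0.742) × 13.37 × e^(−0.353×1.657) = 0.4757 × 13.37 × 0.5572 = 3.543 mg/L.
Minimum DO = 8.50 − 3.543 = 4.957 mg/L.

t_c ≈ 1.66 d; minimum DO ≈ 4.96 mg/L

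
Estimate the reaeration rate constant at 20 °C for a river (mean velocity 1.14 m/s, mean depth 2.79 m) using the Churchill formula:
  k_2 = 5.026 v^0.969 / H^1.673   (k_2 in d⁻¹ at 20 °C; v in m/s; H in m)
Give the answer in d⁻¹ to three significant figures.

k_2 = 5.026 × 1.14^0.969 / 2.79^1.673 = 5.026 × 1.135 / 5.565 = 1.025 d⁻¹.

k_2 ≈ 1.03 d⁻¹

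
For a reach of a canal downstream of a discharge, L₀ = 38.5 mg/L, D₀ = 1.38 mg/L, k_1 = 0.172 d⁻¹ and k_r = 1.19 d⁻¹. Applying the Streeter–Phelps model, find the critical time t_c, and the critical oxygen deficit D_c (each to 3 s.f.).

t_c ≈ 1.67 d; D_c ≈ 4.18 mg/L

t_c = [1/(k_r−k_1)] ln[(k_r/k_1)(1 − D₀(k_r−k_1)/(k_1 L₀))]
= [1/(1.19−0.172)] ln[(1.19/0.172)(1 − 1.38×1.018/(0.172×38.5))]
= (1/1.018) ln[6.919 × 0.7879] = 0.9823 × ln(5.451) = 0.9823 × 1.696 = 1.666 d.
D_c = (k_1/k_r) L₀ e^(−k_1 t_c) = (0.172/1.19) × 38.5 × e^(−0.172×1.666) = 0.1445 × 38.5 × 0.7509 = 4.178 mg/L.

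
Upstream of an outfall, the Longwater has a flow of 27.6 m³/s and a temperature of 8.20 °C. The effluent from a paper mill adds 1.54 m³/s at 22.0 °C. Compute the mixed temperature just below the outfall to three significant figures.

8.93 °C

Flow-weighted mixing: C = (Q_r C_r + Q_w C_w)/(Q_r + Q_w)
= (27.6×8.20 + 1.54×22.0)/(27.6 + 1.54) = 260.2/29.14 = 8.929 °C.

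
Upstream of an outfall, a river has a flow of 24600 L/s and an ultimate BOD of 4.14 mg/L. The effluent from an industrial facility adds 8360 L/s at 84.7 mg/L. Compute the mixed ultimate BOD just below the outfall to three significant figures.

24.6 mg/L

Flow-weighted mixing: C = (Q_r C_r + Q_w C_w)/(Q_r + Q_w)
= (24600×4.14 + 8360×84.7)/(24600 + 8360) = 809900/32960 = 24.57 mg/L.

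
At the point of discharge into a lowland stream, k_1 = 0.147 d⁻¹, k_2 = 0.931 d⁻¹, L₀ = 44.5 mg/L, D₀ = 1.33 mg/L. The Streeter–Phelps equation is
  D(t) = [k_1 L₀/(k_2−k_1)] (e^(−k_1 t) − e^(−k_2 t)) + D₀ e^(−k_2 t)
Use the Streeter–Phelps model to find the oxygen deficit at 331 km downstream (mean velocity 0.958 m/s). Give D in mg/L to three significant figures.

Travel time t = x/v = 331 km / (0.958 m/s) = 331000 m / 0.958 m/s = 345500 s = 3.999 d.
k_1 L₀/(k_2−k_1) = 0.147×44.5/(0.931−0.147) = 6.541/0.7840 = 8.344 mg/L.
e^(−k_1 t) = e^(−0.147×3.999) = 0.5555; e^(−k_2 t) = e^(−0.931×3.999) = 0.02416.
D = 8.344 × (0.5555 − 0.02416) + 1.33 × 0.02416 = 4.434 + 0.03213 = 4.466 mg/L.

D ≈ 4.47 mg/L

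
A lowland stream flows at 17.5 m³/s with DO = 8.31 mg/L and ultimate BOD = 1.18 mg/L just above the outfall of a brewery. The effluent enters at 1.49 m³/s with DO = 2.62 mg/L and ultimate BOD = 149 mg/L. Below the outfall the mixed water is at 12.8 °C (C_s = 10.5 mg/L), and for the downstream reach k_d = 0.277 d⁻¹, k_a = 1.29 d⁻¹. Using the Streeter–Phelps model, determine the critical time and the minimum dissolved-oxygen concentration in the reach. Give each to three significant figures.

t_c ≈ 0.132 d; minimum DO ≈ 7.85 mg/L

Mixed DO = (17.5×8.31 + 1.49×2.62)/(17.5+1.49) = 149.3/18.99 = 7.864 mg/L.
Mixed L₀ = (17.5×1.18 + 1.49×149)/(18.99) = 242.7/18.99 = 12.78 mg/L.
Initial deficit D₀ = C_s − DO₀ = 10.5 − 7.864 = 2.636 mg/L.
t_c = (1/1.013) ln[(1.29/0.277)(1 − 2.636×1.013/(0.277×12.78))] = 0.9872 × ln(1.143) = 0.1321 d.
D_c = (0.277/1.29) × 12.78 × e^(−0.277×0.1321) = 0.2147 × 12.78 × 0.9641 = 2.645 mg/L.
Minimum DO = 10.5 − 2.645 = 7.855 mg/L.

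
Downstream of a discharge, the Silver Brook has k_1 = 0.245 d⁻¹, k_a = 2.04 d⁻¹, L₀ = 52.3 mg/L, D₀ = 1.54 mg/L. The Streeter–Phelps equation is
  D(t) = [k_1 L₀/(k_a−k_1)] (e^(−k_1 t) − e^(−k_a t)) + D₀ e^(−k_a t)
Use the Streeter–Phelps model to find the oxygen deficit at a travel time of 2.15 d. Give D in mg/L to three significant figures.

k_1 L₀/(k_a−k_1) = 0.245×52.3/(2.04−0.245) = 12.81/1.795 = 7.138 mg/L.
e^(−k_1 t) = e^(−0.245×2.150) = 0.5905; e^(−k_a t) = e^(−2.04×2.150) = 0.01245.
D = 7.138 × (0.5905 − 0.01245) + 1.54 × 0.01245 = 4.127 + 0.01917 = 4.146 mg/L.

D ≈ 4.15 mg/L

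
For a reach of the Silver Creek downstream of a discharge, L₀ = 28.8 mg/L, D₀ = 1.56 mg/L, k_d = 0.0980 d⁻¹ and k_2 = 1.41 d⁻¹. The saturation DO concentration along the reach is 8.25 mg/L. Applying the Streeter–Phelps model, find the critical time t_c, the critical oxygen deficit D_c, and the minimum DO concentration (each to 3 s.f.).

t_c = [1/(k_2−k_d)] ln[(k_2/k_d)(1 − D₀(k_2−k_d)/(k_d L₀))]
= [1/(1.41−0.0980)] ln[(1.41/0.0980)(1 − 1.56×1.312/(0.0980×28.8))]
= (1/1.312) ln[14.39 × 0.2748] = 0.7622 × ln(3.954) = 0.7622 × 1.375 = 1.048 d.
L(t_c) = L₀ e^(−k_d t_c) = 28.8 × 0.9024 = 25.99 mg/L, and at the critical point k_2 D_c = k_d L, so D_c = (0.0980/1.41) × 25.99 = 1.806 mg/L.
Minimum DO = C_s − D_c = 8.25 − 1.806 = 6.444 mg/L.

t_c ≈ 1.05 d; D_c ≈ 1.81 mg/L; min DO ≈ 6.44 mg/L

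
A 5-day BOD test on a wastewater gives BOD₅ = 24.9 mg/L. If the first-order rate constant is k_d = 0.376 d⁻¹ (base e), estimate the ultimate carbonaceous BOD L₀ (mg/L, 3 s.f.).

BOD₅ = L₀(1 − e^(−5k_d)) ⇒ L₀ = BOD₅ / (1 − e^(−5×0.376))
= 24.9 / (1 − 0.1526) = 24.9 / 0.8474 = 29.38 mg/L.

L₀ ≈ 29.4 mg/L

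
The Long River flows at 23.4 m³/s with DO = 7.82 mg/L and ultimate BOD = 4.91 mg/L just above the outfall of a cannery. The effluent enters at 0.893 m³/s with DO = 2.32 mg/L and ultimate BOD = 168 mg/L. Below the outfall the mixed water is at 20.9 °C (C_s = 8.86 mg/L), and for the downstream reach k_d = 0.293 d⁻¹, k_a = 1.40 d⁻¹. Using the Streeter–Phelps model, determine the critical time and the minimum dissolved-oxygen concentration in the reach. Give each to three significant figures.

t_c ≈ 0.905 d; minimum DO ≈ 7.11 mg/L

Mixed DO = (23.4×7.82 + 0.893×2.32)/(23.4+0.893) = 185.1/24.29 = 7.618 mg/L.
Mixed L₀ = (23.4×4.91 + 0.893×168)/(24.29) = 264.9/24.29 = 10.91 mg/L.
Initial deficit D₀ = C_s − DO₀ = 8.86 − 7.618 = 1.242 mg/L.
t_c = (1/1.107) ln[(1.40/0.293)(1 − 1.242×1.107/(0.293×10.91))] = 0.9033 × ln(2.722) = 0.9045 d.
D_c = (0.293/1.40) × 10.91 × e^(−0.293×0.9045) = 0.2093 × 10.91 × 0.7672 = 1.751 mg/L.
Minimum DO = 8.86 − 1.751 = 7.109 mg/L.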